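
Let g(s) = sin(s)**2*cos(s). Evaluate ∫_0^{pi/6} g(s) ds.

Let u = sin(s), so du = cos(s) ds. When s = 0, u = 0; when s = pi/6, u = 1/2.
The integral becomes ∫ u**2 du from 0 to 1/2, with antiderivative u**3/3.
Back in s: F(s) = sin(s)**3/3.
Then F(pi/6) - F(0) = (1/24) - (0) = 1/24.

1/24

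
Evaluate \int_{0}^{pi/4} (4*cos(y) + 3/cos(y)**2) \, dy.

2*sqrt(2) + 3

An antiderivative is F(y) = 4*sin(y) + 3*tan(y).
Then F(pi/4) - F(0) = (2*sqrt(2) + 3) - (0) = 2*sqrt(2) + 3.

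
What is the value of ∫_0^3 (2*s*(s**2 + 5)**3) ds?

Let u = s**2 + 5, so du = 2*s ds. When s = 0, u = 5; when s = 3, u = 14.
The integral becomes ∫ u**3 du from 5 to 14, with antiderivative u**4/4.
Back in s: F(s) = (s**2 + 5)**4/4.
Then F(3) - F(0) = (9604) - (625/4) = 37791/4.

37791/4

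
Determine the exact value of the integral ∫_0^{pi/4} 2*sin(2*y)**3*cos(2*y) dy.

Let u = sin(2*y), so du = 2*cos(2*y) dy. When y = 0, u = 0; when y = pi/4, u = 1.
The integral becomes ∫ u**3 du from 0 to 1, with antiderivative u**4/4.
Back in y: F(y) = sin(2*y)**4/4.
Then F(pi/4) - F(0) = (1/4) - (0) = 1/4.

1/4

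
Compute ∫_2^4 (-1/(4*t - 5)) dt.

An antiderivative is F(t) = -log(4*t - 5)/4.
Then F(4) - F(2) = (-log(11)/4) - (-log(3)/4) = -log(11)/4 + log(3)/4.

-log(11)/4 + log(3)/4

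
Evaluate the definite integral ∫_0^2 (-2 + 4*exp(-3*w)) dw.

An antiderivative is F(w) = -2*w - 4*exp(-3*w)/3.
Then F(2) - F(0) = (-4 - 4*exp(-6)/3) - (-4/3) = -8/3 - 4*exp(-6)/3.

-8/3 - 4*exp(-6)/3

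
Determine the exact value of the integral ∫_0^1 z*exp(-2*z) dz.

(-3 + exp(2))*exp(-2)/4

Integrate by parts once (u = z, dv = exp(-2*z) dz).
An antiderivative is F(z) = (-2*z - 1)*exp(-2*z)/4.
Then F(1) - F(0) = (-3*exp(-2)/4) - (-1/4) = (-3 + exp(2))*exp(-2)/4.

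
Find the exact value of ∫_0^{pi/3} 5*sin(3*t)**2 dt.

5*pi/6

Use the identity sin^2(3*t) = (1 - cos(6*t))/2.
An antiderivative is F(t) = 5*t/2 - 5*sin(6*t)/12.
Then F(pi/3) - F(0) = (5*pi/6) - (0) = 5*pi/6.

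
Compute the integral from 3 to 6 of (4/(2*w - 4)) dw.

log(16)

An antiderivative is F(w) = 2*log(2*w - 4).
Then F(6) - F(3) = (log(64)) - (log(4)) = log(16).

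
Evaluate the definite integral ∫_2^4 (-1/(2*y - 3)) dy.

-log(5)/2

An antiderivative is F(y) = -log(2*y - 3)/2.
Then F(4) - F(2) = (-log(5)/2) - (0) = -log(5)/2.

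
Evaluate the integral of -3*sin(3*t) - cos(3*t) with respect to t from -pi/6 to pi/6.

An antiderivative is F(t) = -sin(3*t)/3 + cos(3*t).
Then F(pi/6) - F(-pi/6) = (-1/3) - (1/3) = -2/3.

-2/3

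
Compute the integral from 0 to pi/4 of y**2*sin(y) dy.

Integrate by parts twice (u = y^2, dv = sin(y) dy).
An antiderivative is F(y) = -y**2*cos(y) + 2*y*sin(y) + 2*cos(y).
Then F(pi/4) - F(0) = (sqrt(2)*(-pi**2 + 8*pi + 32)/32) - (2) = -2 - sqrt(2)*pi**2/32 + sqrt(2)*pi/4 + sqrt(2).

-2 - sqrt(2)*pi**2/32 + sqrt(2)*pi/4 + sqrt(2)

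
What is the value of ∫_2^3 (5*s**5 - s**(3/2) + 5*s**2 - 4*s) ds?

-18*sqrt(3)/5 + 8*sqrt(2)/5 + 3455/6

By the power rule, an antiderivative is F(s) = 5*s**6/6 - 2*s**(5/2)/5 + 5*s**3/3 - 2*s**2.
Then F(3) - F(2) = (1269/2 - 18*sqrt(3)/5) - (176/3 - 8*sqrt(2)/5) = -18*sqrt(3)/5 + 8*sqrt(2)/5 + 3455/6.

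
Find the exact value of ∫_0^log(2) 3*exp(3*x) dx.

7

Let u = exp(x), so du = exp(x) dx. When x = 0, u = 1; when x = log(2), u = 2.
The integral becomes 3·∫ u**2 du from 1 to 2, with antiderivative u**3.
Back in x: F(x) = exp(3*x).
Then F(log(2)) - F(0) = (8) - (1) = 7.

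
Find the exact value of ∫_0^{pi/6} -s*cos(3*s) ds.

Integrate by parts once (u = s, dv = -cos(3*s) ds).
An antiderivative is F(s) = -s*sin(3*s)/3 - cos(3*s)/9.
Then F(pi/6) - F(0) = (-pi/18) - (-1/9) = 1/9 - pi/18.

1/9 - pi/18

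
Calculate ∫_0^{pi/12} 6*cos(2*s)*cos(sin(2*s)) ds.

Let u = sin(2*s), so du = 2*cos(2*s) ds. When s = 0, u = 0; when s = pi/12, u = 1/2.
The integral becomes 3·∫ cos(u) du from 0 to 1/2, with antiderivative 3*sin(u).
Back in s: F(s) = 3*sin(sin(2*s)).
Then F(pi/12) - F(0) = (3*sin(1/2)) - (0) = 3*sin(1/2).

3*sin(1/2)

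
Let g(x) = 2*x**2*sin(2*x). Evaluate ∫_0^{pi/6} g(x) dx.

Integrate by parts twice (u = x^2, dv = 2*sin(2*x) dx).
An antiderivative is F(x) = -x**2*cos(2*x) + x*sin(2*x) + cos(2*x)/2.
Then F(pi/6) - F(0) = (-pi**2/72 + 1/4 + sqrt(3)*pi/12) - (1/2) = -1/4 - pi**2/72 + sqrt(3)*pi/12.

-1/4 - pi**2/72 + sqrt(3)*pi/12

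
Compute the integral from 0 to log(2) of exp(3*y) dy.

An antiderivative is F(y) = exp(3*y)/3.
Then F(log(2)) - F(0) = (8/3) - (1/3) = 7/3.

7/3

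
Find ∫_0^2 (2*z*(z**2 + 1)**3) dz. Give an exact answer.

Let u = z**2 + 1, so du = 2*z dz. When z = 0, u = 1; when z = 2, u = 5.
The integral becomes ∫ u**3 du from 1 to 5, with antiderivative u**4/4.
Back in z: F(z) = (z**2 + 1)**4/4.
Then F(2) - F(0) = (625/4) - (1/4) = 156.

156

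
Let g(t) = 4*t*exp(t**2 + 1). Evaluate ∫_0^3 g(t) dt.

Let u = t**2 + 1, so du = 2*t dt. When t = 0, u = 1; when t = 3, u = 10.
The integral becomes 2·∫ exp(u) du from 1 to 10, with antiderivative 2*exp(u).
Back in t: F(t) = 2*exp(t**2 + 1).
Then F(3) - F(0) = (2*exp(10)) - (2*exp(1)) = -2*exp(1)*(1 - exp(9)).

-2*exp(1)*(1 - exp(9))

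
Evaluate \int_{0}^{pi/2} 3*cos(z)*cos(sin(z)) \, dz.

3*sin(1)

Let u = sin(z), so du = cos(z) dz. When z = 0, u = 0; when z = pi/2, u = 1.
The integral becomes 3·∫ cos(u) du from 0 to 1, with antiderivative 3*sin(u).
Back in z: F(z) = 3*sin(sin(z)).
Then F(pi/2) - F(0) = (3*sin(1)) - (0) = 3*sin(1).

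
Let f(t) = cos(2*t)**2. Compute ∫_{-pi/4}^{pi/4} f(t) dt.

Use the identity cos^2(2*t) = (1 + cos(4*t))/2.
An antiderivative is F(t) = t/2 + sin(4*t)/8.
Then F(pi/4) - F(-pi/4) = (pi/8) - (-pi/8) = pi/4.

pi/4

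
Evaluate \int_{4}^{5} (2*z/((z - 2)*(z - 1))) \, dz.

-8*log(2) + 6*log(3)

Factor the denominator: z**2 - 3*z + 2 = (z - 1)(z - 2).
Partial fractions: 2*z/((z - 2)*(z - 1)) = -2/(z - 1) + 4/(z - 2).
An antiderivative is F(z) = 4*log(z - 2) - 2*log(z - 1).
Then F(5) - F(4) = (log(81/16)) - (log(16/9)) = -8*log(2) + 6*log(3).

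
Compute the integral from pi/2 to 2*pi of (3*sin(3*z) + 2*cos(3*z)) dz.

An antiderivative is F(z) = 2*sin(3*z)/3 - cos(3*z).
Then F(2*pi) - F(pi/2) = (-1) - (-2/3) = -1/3.

-1/3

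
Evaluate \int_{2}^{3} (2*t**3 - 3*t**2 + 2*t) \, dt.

By the power rule, an antiderivative is F(t) = t**4/2 - t**3 + t**2.
Then F(3) - F(2) = (45/2) - (4) = 37/2.

37/2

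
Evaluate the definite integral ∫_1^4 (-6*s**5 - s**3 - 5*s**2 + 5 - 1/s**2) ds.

-8499/2

By the power rule, an antiderivative is F(s) = -s**6 - s**4/4 - 5*s**3/3 + 5*s + 1/s.
Then F(4) - F(1) = (-50957/12) - (37/12) = -8499/2.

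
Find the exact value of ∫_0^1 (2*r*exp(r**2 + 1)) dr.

Let u = r**2 + 1, so du = 2*r dr. When r = 0, u = 1; when r = 1, u = 2.
The integral becomes ∫ exp(u) du from 1 to 2, with antiderivative exp(u).
Back in r: F(r) = exp(r**2 + 1).
Then F(1) - F(0) = (exp(2)) - (exp(1)) = -exp(1) + exp(2).

-exp(1) + exp(2)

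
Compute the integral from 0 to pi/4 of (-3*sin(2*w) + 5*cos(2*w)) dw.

An antiderivative is F(w) = 5*sin(2*w)/2 + 3*cos(2*w)/2.
Then F(pi/4) - F(0) = (5/2) - (3/2) = 1.

1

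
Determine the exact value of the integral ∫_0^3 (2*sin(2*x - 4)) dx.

Let u = 2*x - 4, so du = 2 dx. When x = 0, u = -4; when x = 3, u = 2.
The integral becomes ∫ sin(u) du from -4 to 2, with antiderivative -cos(u).
Back in x: F(x) = -cos(2*x - 4).
Then F(3) - F(0) = (-cos(2)) - (-cos(4)) = cos(4) - cos(2).

cos(4) - cos(2)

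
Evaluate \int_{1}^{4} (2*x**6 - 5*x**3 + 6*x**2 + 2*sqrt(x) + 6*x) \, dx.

By the power rule, an antiderivative is F(x) = 2*x**7/7 - 5*x**4/4 + 4*x**(3/2)/3 + 2*x**3 + 3*x**2.
Then F(4) - F(1) = (95504/21) - (451/84) = 381565/84.

381565/84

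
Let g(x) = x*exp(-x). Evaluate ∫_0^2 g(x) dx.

Integrate by parts once (u = x, dv = exp(-x) dx).
An antiderivative is F(x) = (-x - 1)*exp(-x).
Then F(2) - F(0) = (-3*exp(-2)) - (-1) = 1 - 3*exp(-2).

1 - 3*exp(-2)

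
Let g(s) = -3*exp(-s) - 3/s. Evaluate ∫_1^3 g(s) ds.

An antiderivative is F(s) = -3*log(s) + 3*exp(-s).
Then F(3) - F(1) = (-3*log(3) + 3*exp(-3)) - (3*exp(-1)) = -3*log(3) - 3*exp(-1) + 3*exp(-3).

-3*log(3) - 3*exp(-1) + 3*exp(-3)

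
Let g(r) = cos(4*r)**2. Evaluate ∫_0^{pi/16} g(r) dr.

Use the identity cos^2(4*r) = (1 + cos(8*r))/2.
An antiderivative is F(r) = r/2 + sin(8*r)/16.
Then F(pi/16) - F(0) = (1/16 + pi/32) - (0) = 1/16 + pi/32.

1/16 + pi/32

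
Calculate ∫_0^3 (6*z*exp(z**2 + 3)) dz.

-3*(1 - exp(9))*exp(3)

Let u = z**2 + 3, so du = 2*z dz. When z = 0, u = 3; when z = 3, u = 12.
The integral becomes 3·∫ exp(u) du from 3 to 12, with antiderivative 3*exp(u).
Back in z: F(z) = 3*exp(z**2 + 3).
Then F(3) - F(0) = (3*exp(12)) - (3*exp(3)) = -3*(1 - exp(9))*exp(3).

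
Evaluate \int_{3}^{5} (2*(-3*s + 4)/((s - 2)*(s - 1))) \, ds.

-4*log(3) - 2*log(2)

Factor the denominator: s**2 - 3*s + 2 = (s - 1)(s - 2).
Partial fractions: 2*(-3*s + 4)/((s - 2)*(s - 1)) = -2/(s - 1) - 4/(s - 2).
An antiderivative is F(s) = -4*log(s - 2) - 2*log(s - 1).
Then F(5) - F(3) = (-4*log(3) - 4*log(2)) - (-log(4)) = -4*log(3) - 2*log(2).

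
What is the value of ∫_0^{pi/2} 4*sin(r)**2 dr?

pi

Use the identity sin^2(r) = (1 - cos(2*r))/2.
An antiderivative is F(r) = 2*r - sin(2*r).
Then F(pi/2) - F(0) = (pi) - (0) = pi.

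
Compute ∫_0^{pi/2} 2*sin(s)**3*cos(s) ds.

1/2

Let u = sin(s), so du = cos(s) ds. When s = 0, u = 0; when s = pi/2, u = 1.
The integral becomes 2·∫ u**3 du from 0 to 1, with antiderivative u**4/2.
Back in s: F(s) = sin(s)**4/2.
Then F(pi/2) - F(0) = (1/2) - (0) = 1/2.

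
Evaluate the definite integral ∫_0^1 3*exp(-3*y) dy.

An antiderivative is F(y) = -exp(-3*y).
Then F(1) - F(0) = (-exp(-3)) - (-1) = 1 - exp(-3).

1 - exp(-3)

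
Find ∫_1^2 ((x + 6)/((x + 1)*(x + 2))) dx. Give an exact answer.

-13*log(2) + 9*log(3)

Factor the denominator: x**2 + 3*x + 2 = (x + 2)(x + 1).
Partial fractions: (x + 6)/((x + 1)*(x + 2)) = -4/(x + 2) + 5/(x + 1).
An antiderivative is F(x) = 5*log(x + 1) - 4*log(x + 2).
Then F(2) - F(1) = (-8*log(2) + 5*log(3)) - (log(32/81)) = -13*log(2) + 9*log(3).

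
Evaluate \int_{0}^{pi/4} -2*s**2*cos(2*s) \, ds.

Integrate by parts twice (u = s^2, dv = -2*cos(2*s) ds).
An antiderivative is F(s) = -s**2*sin(2*s) - s*cos(2*s) + sin(2*s)/2.
Then F(pi/4) - F(0) = (1/2 - pi**2/16) - (0) = 1/2 - pi**2/16.

1/2 - pi**2/16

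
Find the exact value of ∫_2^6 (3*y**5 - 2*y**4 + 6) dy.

By the power rule, an antiderivative is F(y) = y**6/2 - 2*y**5/5 + 6*y.
Then F(6) - F(2) = (101268/5) - (156/5) = 101112/5.

101112/5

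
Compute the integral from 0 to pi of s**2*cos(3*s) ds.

-2*pi/9

Integrate by parts twice (u = s^2, dv = cos(3*s) ds).
An antiderivative is F(s) = s**2*sin(3*s)/3 + 2*s*cos(3*s)/9 - 2*sin(3*s)/27.
Then F(pi) - F(0) = (-2*pi/9) - (0) = -2*pi/9.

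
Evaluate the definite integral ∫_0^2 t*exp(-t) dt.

1 - 3*exp(-2)

Integrate by parts once (u = t, dv = exp(-t) dt).
An antiderivative is F(t) = (-t - 1)*exp(-t).
Then F(2) - F(0) = (-3*exp(-2)) - (-1) = 1 - 3*exp(-2).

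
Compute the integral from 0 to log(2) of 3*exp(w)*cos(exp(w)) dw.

-3*sin(1) + 3*sin(2)

Let u = exp(w), so du = exp(w) dw. When w = 0, u = 1; when w = log(2), u = 2.
The integral becomes 3·∫ cos(u) du from 1 to 2, with antiderivative 3*sin(u).
Back in w: F(w) = 3*sin(exp(w)).
Then F(log(2)) - F(0) = (3*sin(2)) - (3*sin(1)) = -3*sin(1) + 3*sin(2).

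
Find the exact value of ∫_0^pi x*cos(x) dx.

Integrate by parts once (u = x, dv = cos(x) dx).
An antiderivative is F(x) = x*sin(x) + cos(x).
Then F(pi) - F(0) = (-1) - (1) = -2.

-2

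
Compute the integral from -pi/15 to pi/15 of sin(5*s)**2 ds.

-sqrt(3)/20 + pi/15

Use the identity sin^2(5*s) = (1 - cos(10*s))/2.
An antiderivative is F(s) = s/2 - sin(10*s)/20.
Then F(pi/15) - F(-pi/15) = (-sqrt(3)/40 + pi/30) - (-pi/30 + sqrt(3)/40) = -sqrt(3)/20 + pi/15.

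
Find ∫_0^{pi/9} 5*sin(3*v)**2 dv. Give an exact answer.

Use the identity sin^2(3*v) = (1 - cos(6*v))/2.
An antiderivative is F(v) = 5*v/2 - 5*sin(6*v)/12.
Then F(pi/9) - F(0) = (-5*sqrt(3)/24 + 5*pi/18) - (0) = -5*sqrt(3)/24 + 5*pi/18.

-5*sqrt(3)/24 + 5*pi/18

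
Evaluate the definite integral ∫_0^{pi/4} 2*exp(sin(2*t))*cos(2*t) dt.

Let u = sin(2*t), so du = 2*cos(2*t) dt. When t = 0, u = 0; when t = pi/4, u = 1.
The integral becomes ∫ exp(u) du from 0 to 1, with antiderivative exp(u).
Back in t: F(t) = exp(sin(2*t)).
Then F(pi/4) - F(0) = (E) - (1) = -1 + E.

-1 + E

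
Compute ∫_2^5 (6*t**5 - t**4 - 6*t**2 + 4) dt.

By the power rule, an antiderivative is F(t) = t**6 - t**5/5 - 2*t**3 + 4*t.
Then F(5) - F(2) = (14770) - (248/5) = 73602/5.

73602/5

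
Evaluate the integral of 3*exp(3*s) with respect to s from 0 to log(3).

26

Let u = exp(s), so du = exp(s) ds. When s = 0, u = 1; when s = log(3), u = 3.
The integral becomes 3·∫ u**2 du from 1 to 3, with antiderivative u**3.
Back in s: F(s) = exp(3*s).
Then F(log(3)) - F(0) = (27) - (1) = 26.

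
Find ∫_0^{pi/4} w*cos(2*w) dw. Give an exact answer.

Integrate by parts once (u = w, dv = cos(2*w) dw).
An antiderivative is F(w) = w*sin(2*w)/2 + cos(2*w)/4.
Then F(pi/4) - F(0) = (pi/8) - (1/4) = -1/4 + pi/8.

-1/4 + pi/8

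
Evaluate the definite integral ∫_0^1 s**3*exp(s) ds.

6 - 2*E

Integrate by parts 3 times (u = s^3, dv = exp(s) ds).
An antiderivative is F(s) = (s**3 - 3*s**2 + 6*s - 6)*exp(s).
Then F(1) - F(0) = (-2*E) - (-6) = 6 - 2*E.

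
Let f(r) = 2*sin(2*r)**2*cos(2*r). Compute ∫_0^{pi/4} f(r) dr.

Let u = sin(2*r), so du = 2*cos(2*r) dr. When r = 0, u = 0; when r = pi/4, u = 1.
The integral becomes ∫ u**2 du from 0 to 1, with antiderivative u**3/3.
Back in r: F(r) = sin(2*r)**3/3.
Then F(pi/4) - F(0) = (1/3) - (0) = 1/3.

1/3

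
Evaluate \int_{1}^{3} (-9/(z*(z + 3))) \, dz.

Factor the denominator: z**2 + 3*z = (z + 3)z.
Partial fractions: -9/(z*(z + 3)) = 3/(z + 3) - 3/z.
An antiderivative is F(z) = -3*log(z) + 3*log(z + 3).
Then F(3) - F(1) = (log(8)) - (log(64)) = -log(8).

-log(8)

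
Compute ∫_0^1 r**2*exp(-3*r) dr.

2/27 - 17*exp(-3)/27

Integrate by parts twice (u = r^2, dv = exp(-3*r) dr).
An antiderivative is F(r) = (-9*r**2 - 6*r - 2)*exp(-3*r)/27.
Then F(1) - F(0) = (-17*exp(-3)/27) - (-2/27) = 2/27 - 17*exp(-3)/27.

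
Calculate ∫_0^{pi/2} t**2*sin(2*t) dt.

Integrate by parts twice (u = t^2, dv = sin(2*t) dt).
An antiderivative is F(t) = -t**2*cos(2*t)/2 + t*sin(2*t)/2 + cos(2*t)/4.
Then F(pi/2) - F(0) = (-1/4 + pi**2/8) - (1/4) = -1/2 + pi**2/8.

-1/2 + pi**2/8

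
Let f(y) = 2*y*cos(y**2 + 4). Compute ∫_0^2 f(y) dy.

Let u = y**2 + 4, so du = 2*y dy. When y = 0, u = 4; when y = 2, u = 8.
The integral becomes ∫ cos(u) du from 4 to 8, with antiderivative sin(u).
Back in y: F(y) = sin(y**2 + 4).
Then F(2) - F(0) = (sin(8)) - (sin(4)) = -sin(4) + sin(8).

-sin(4) + sin(8)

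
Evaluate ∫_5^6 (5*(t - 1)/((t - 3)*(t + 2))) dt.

-3*log(7) + 2*log(3) + 7*log(2)

Factor the denominator: t**2 - t - 6 = (t + 2)(t - 3).
Partial fractions: 5*(t - 1)/((t - 3)*(t + 2)) = 3/(t + 2) + 2/(t - 3).
An antiderivative is F(t) = 2*log(t - 3) + 3*log(t + 2).
Then F(6) - F(5) = (2*log(3) + 9*log(2)) - (2*log(2) + 3*log(7)) = -3*log(7) + 2*log(3) + 7*log(2).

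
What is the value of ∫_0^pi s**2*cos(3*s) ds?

-2*pi/9

Integrate by parts twice (u = s^2, dv = cos(3*s) ds).
An antiderivative is F(s) = s**2*sin(3*s)/3 + 2*s*cos(3*s)/9 - 2*sin(3*s)/27.
Then F(pi) - F(0) = (-2*pi/9) - (0) = -2*pi/9.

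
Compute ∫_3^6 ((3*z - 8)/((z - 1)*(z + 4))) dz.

Factor the denominator: z**2 + 3*z - 4 = (z + 4)(z - 1).
Partial fractions: (3*z - 8)/((z - 1)*(z + 4)) = 4/(z + 4) - 1/(z - 1).
An antiderivative is F(z) = -log(z - 1) + 4*log(z + 4).
Then F(6) - F(3) = (4*log(2) + 3*log(5)) - (-log(2) + 4*log(7)) = -4*log(7) + 5*log(2) + 3*log(5).

-4*log(7) + 5*log(2) + 3*log(5)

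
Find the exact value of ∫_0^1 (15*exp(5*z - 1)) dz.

-(3 - 3*exp(5))*exp(-1)

Let u = 5*z - 1, so du = 5 dz. When z = 0, u = -1; when z = 1, u = 4.
The integral becomes 3·∫ exp(u) du from -1 to 4, with antiderivative 3*exp(u).
Back in z: F(z) = 3*exp(5*z - 1).
Then F(1) - F(0) = (3*exp(4)) - (3*exp(-1)) = -(3 - 3*exp(5))*exp(-1).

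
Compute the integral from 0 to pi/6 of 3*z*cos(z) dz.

Integrate by parts once (u = z, dv = 3*cos(z) dz).
An antiderivative is F(z) = 3*z*sin(z) + 3*cos(z).
Then F(pi/6) - F(0) = (pi/4 + 3*sqrt(3)/2) - (3) = -3 + pi/4 + 3*sqrt(3)/2.

-3 + pi/4 + 3*sqrt(3)/2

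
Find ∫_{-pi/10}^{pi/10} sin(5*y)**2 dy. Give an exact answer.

pi/10

Use the identity sin^2(5*y) = (1 - cos(10*y))/2.
An antiderivative is F(y) = y/2 - sin(10*y)/20.
Then F(pi/10) - F(-pi/10) = (pi/20) - (-pi/20) = pi/10.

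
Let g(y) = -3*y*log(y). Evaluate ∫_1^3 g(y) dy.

Integrate by parts once (u = ln y, dv = -3*y dy).
An antiderivative is F(y) = -3*y**2*(2*log(y) - 1)/4.
Then F(3) - F(1) = (27/4 - 27*log(3)/2) - (3/4) = 6 - 27*log(3)/2.

6 - 27*log(3)/2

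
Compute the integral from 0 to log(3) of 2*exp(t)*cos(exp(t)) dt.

-2*sin(1) + 2*sin(3)

Let u = exp(t), so du = exp(t) dt. When t = 0, u = 1; when t = log(3), u = 3.
The integral becomes 2·∫ cos(u) du from 1 to 3, with antiderivative 2*sin(u).
Back in t: F(t) = 2*sin(exp(t)).
Then F(log(3)) - F(0) = (2*sin(3)) - (2*sin(1)) = -2*sin(1) + 2*sin(3).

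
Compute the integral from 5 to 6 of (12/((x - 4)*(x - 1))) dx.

-4*log(5) + 12*log(2)

Factor the denominator: x**2 - 5*x + 4 = (x - 1)(x - 4).
Partial fractions: 12/((x - 4)*(x - 1)) = -4/(x - 1) + 4/(x - 4).
An antiderivative is F(x) = 4*log(x - 4) - 4*log(x - 1).
Then F(6) - F(5) = (-4*log(5) + 4*log(2)) - (-8*log(2)) = -4*log(5) + 12*log(2).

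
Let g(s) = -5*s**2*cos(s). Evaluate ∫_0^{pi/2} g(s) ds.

10 - 5*pi**2/4

Integrate by parts twice (u = s^2, dv = -5*cos(s) ds).
An antiderivative is F(s) = -5*s**2*sin(s) - 10*s*cos(s) + 10*sin(s).
Then F(pi/2) - F(0) = (10 - 5*pi**2/4) - (0) = 10 - 5*pi**2/4.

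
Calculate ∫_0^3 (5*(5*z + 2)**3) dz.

Let u = 5*z + 2, so du = 5 dz. When z = 0, u = 2; when z = 3, u = 17.
The integral becomes ∫ u**3 du from 2 to 17, with antiderivative u**4/4.
Back in z: F(z) = (5*z + 2)**4/4.
Then F(3) - F(0) = (83521/4) - (4) = 83505/4.

83505/4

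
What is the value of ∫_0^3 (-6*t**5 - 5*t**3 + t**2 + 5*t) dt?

By the power rule, an antiderivative is F(t) = -t**6 - 5*t**4/4 + t**3/3 + 5*t**2/2.
Then F(3) - F(0) = (-3195/4) - (0) = -3195/4.

-3195/4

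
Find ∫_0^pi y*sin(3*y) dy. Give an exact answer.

Integrate by parts once (u = y, dv = sin(3*y) dy).
An antiderivative is F(y) = -y*cos(3*y)/3 + sin(3*y)/9.
Then F(pi) - F(0) = (pi/3) - (0) = pi/3.

pi/3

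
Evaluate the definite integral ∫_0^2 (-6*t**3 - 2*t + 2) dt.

-24

By the power rule, an antiderivative is F(t) = -3*t**4/2 - t**2 + 2*t.
Then F(2) - F(0) = (-24) - (0) = -24.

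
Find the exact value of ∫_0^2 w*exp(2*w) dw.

Integrate by parts once (u = w, dv = exp(2*w) dw).
An antiderivative is F(w) = (2*w - 1)*exp(2*w)/4.
Then F(2) - F(0) = (3*exp(4)/4) - (-1/4) = 1/4 + 3*exp(4)/4.

1/4 + 3*exp(4)/4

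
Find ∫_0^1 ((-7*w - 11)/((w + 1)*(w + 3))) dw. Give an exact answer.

-12*log(2) + 5*log(3)

Factor the denominator: w**2 + 4*w + 3 = (w + 3)(w + 1).
Partial fractions: (-7*w - 11)/((w + 1)*(w + 3)) = -5/(w + 3) - 2/(w + 1).
An antiderivative is F(w) = -2*log(w + 1) - 5*log(w + 3).
Then F(1) - F(0) = (-12*log(2)) - (-5*log(3)) = -12*log(2) + 5*log(3).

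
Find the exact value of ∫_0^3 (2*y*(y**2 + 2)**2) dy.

Let u = y**2 + 2, so du = 2*y dy. When y = 0, u = 2; when y = 3, u = 11.
The integral becomes ∫ u**2 du from 2 to 11, with antiderivative u**3/3.
Back in y: F(y) = (y**2 + 2)**3/3.
Then F(3) - F(0) = (1331/3) - (8/3) = 441.

441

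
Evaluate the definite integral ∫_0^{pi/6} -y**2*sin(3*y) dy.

Integrate by parts twice (u = y^2, dv = -sin(3*y) dy).
An antiderivative is F(y) = y**2*cos(3*y)/3 - 2*y*sin(3*y)/9 - 2*cos(3*y)/27.
Then F(pi/6) - F(0) = (-pi/27) - (-2/27) = 2/27 - pi/27.

2/27 - pi/27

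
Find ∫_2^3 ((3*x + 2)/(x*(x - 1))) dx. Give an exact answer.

-2*log(3) + 7*log(2)

Factor the denominator: x**2 - x = x(x - 1).
Partial fractions: (3*x + 2)/(x*(x - 1)) = -2/x + 5/(x - 1).
An antiderivative is F(x) = -2*log(x) + 5*log(x - 1).
Then F(3) - F(2) = (log(32/9)) - (-log(4)) = -2*log(3) + 7*log(2).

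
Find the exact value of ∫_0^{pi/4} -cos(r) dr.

-sqrt(2)/2

An antiderivative is F(r) = -sin(r).
Then F(pi/4) - F(0) = (-sqrt(2)/2) - (0) = -sqrt(2)/2.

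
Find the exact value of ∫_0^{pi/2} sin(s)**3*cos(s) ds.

Let u = sin(s), so du = cos(s) ds. When s = 0, u = 0; when s = pi/2, u = 1.
The integral becomes ∫ u**3 du from 0 to 1, with antiderivative u**4/4.
Back in s: F(s) = sin(s)**4/4.
Then F(pi/2) - F(0) = (1/4) - (0) = 1/4.

1/4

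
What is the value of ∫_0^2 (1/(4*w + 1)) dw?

An antiderivative is F(w) = log(4*w + 1)/4.
Then F(2) - F(0) = (log(3)/2) - (0) = log(3)/2.

log(3)/2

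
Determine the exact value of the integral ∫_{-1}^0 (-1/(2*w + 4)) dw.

An antiderivative is F(w) = -log(2*w + 4)/2.
Then F(0) - F(-1) = (-log(2)) - (-log(2)/2) = -log(2)/2.

-log(2)/2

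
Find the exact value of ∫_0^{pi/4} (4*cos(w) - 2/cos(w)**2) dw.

An antiderivative is F(w) = 4*sin(w) - 2*tan(w).
Then F(pi/4) - F(0) = (-2 + 2*sqrt(2)) - (0) = -2 + 2*sqrt(2).

-2 + 2*sqrt(2)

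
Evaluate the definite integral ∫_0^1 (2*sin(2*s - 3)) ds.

cos(3) - cos(1)

Let u = 2*s - 3, so du = 2 ds. When s = 0, u = -3; when s = 1, u = -1.
The integral becomes ∫ sin(u) du from -3 to -1, with antiderivative -cos(u).
Back in s: F(s) = -cos(2*s - 3).
Then F(1) - F(0) = (-cos(1)) - (-cos(3)) = cos(3) - cos(1).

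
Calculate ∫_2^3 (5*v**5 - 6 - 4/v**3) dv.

4931/9

By the power rule, an antiderivative is F(v) = 5*v**6/6 - 6*v + 2/v**2.
Then F(3) - F(2) = (10615/18) - (251/6) = 4931/9.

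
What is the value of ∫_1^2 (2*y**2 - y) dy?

19/6

By the power rule, an antiderivative is F(y) = 2*y**3/3 - y**2/2.
Then F(2) - F(1) = (10/3) - (1/6) = 19/6.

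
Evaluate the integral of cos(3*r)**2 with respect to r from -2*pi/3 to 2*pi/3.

Use the identity cos^2(3*r) = (1 + cos(6*r))/2.
An antiderivative is F(r) = r/2 + sin(6*r)/12.
Then F(2*pi/3) - F(-2*pi/3) = (pi/3) - (-pi/3) = 2*pi/3.

2*pi/3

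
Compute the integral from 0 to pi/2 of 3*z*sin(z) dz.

3

Integrate by parts once (u = z, dv = 3*sin(z) dz).
An antiderivative is F(z) = -3*z*cos(z) + 3*sin(z).
Then F(pi/2) - F(0) = (3) - (0) = 3.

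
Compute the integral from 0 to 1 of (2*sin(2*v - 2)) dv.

Let u = 2*v - 2, so du = 2 dv. When v = 0, u = -2; when v = 1, u = 0.
The integral becomes ∫ sin(u) du from -2 to 0, with antiderivative -cos(u).
Back in v: F(v) = -cos(2*v - 2).
Then F(1) - F(0) = (-1) - (-cos(2)) = -1 + cos(2).

-1 + cos(2)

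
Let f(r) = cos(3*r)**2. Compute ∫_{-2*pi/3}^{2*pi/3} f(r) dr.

Use the identity cos^2(3*r) = (1 + cos(6*r))/2.
An antiderivative is F(r) = r/2 + sin(6*r)/12.
Then F(2*pi/3) - F(-2*pi/3) = (pi/3) - (-pi/3) = 2*pi/3.

2*pi/3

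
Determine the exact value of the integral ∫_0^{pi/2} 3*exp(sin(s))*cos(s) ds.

-3 + 3*E

Let u = sin(s), so du = cos(s) ds. When s = 0, u = 0; when s = pi/2, u = 1.
The integral becomes 3·∫ exp(u) du from 0 to 1, with antiderivative 3*exp(u).
Back in s: F(s) = 3*exp(sin(s)).
Then F(pi/2) - F(0) = (3*E) - (3) = -3 + 3*E.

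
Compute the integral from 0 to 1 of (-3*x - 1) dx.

-5/2

By the power rule, an antiderivative is F(x) = -3*x**2/2 - x.
Then F(1) - F(0) = (-5/2) - (0) = -5/2.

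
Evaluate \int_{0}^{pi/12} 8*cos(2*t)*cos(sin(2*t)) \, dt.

Let u = sin(2*t), so du = 2*cos(2*t) dt. When t = 0, u = 0; when t = pi/12, u = 1/2.
The integral becomes 4·∫ cos(u) du from 0 to 1/2, with antiderivative 4*sin(u).
Back in t: F(t) = 4*sin(sin(2*t)).
Then F(pi/12) - F(0) = (4*sin(1/2)) - (0) = 4*sin(1/2).

4*sin(1/2)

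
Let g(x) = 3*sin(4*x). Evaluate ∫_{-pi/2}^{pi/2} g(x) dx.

An antiderivative is F(x) = -3*cos(4*x)/4.
Then F(pi/2) - F(-pi/2) = (-3/4) - (-3/4) = 0.

0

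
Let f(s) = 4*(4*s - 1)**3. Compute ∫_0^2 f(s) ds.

600

Let u = 4*s - 1, so du = 4 ds. When s = 0, u = -1; when s = 2, u = 7.
The integral becomes ∫ u**3 du from -1 to 7, with antiderivative u**4/4.
Back in s: F(s) = (4*s - 1)**4/4.
Then F(2) - F(0) = (2401/4) - (1/4) = 600.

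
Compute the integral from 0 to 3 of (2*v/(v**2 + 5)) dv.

Let u = v**2 + 5, so du = 2*v dv. When v = 0, u = 5; when v = 3, u = 14.
The integral becomes ∫ 1/u du from 5 to 14, with antiderivative log(u).
Back in v: F(v) = log(v**2 + 5).
Then F(3) - F(0) = (log(14)) - (log(5)) = log(14/5).

log(14/5)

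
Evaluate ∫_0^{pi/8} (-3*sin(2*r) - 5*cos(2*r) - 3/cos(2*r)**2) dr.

-3 - sqrt(2)/2

An antiderivative is F(r) = -5*sin(2*r)/2 + 3*cos(2*r)/2 - 3*tan(2*r)/2.
Then F(pi/8) - F(0) = (-3/2 - sqrt(2)/2) - (3/2) = -3 - sqrt(2)/2.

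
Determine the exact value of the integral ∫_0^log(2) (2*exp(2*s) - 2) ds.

An antiderivative is F(s) = exp(2*s) - 2*s.
Then F(log(2)) - F(0) = (4 - 2*log(2)) - (1) = 3 - log(4).

3 - log(4)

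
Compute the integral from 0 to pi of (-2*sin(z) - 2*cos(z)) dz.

-4

An antiderivative is F(z) = -2*sin(z) + 2*cos(z).
Then F(pi) - F(0) = (-2) - (2) = -4.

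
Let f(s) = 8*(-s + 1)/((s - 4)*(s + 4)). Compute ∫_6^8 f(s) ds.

Factor the denominator: s**2 - 16 = (s + 4)(s - 4).
Partial fractions: 8*(-s + 1)/((s - 4)*(s + 4)) = -5/(s + 4) - 3/(s - 4).
An antiderivative is F(s) = -3*log(s - 4) - 5*log(s + 4).
Then F(8) - F(6) = (-16*log(2) - 5*log(3)) - (-5*log(5) - 8*log(2)) = -8*log(2) - 5*log(3) + 5*log(5).

-8*log(2) - 5*log(3) + 5*log(5)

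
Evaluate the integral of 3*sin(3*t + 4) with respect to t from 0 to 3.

Let u = 3*t + 4, so du = 3 dt. When t = 0, u = 4; when t = 3, u = 13.
The integral becomes ∫ sin(u) du from 4 to 13, with antiderivative -cos(u).
Back in t: F(t) = -cos(3*t + 4).
Then F(3) - F(0) = (-cos(13)) - (-cos(4)) = -cos(13) + cos(4).

-cos(13) + cos(4)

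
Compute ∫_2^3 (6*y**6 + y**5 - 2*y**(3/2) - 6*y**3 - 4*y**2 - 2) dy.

-36*sqrt(3)/5 + 16*sqrt(2)/5 + 12256/7

By the power rule, an antiderivative is F(y) = 6*y**7/7 + y**6/6 - 4*y**(5/2)/5 - 3*y**4/2 - 4*y**3/3 - 2*y.
Then F(3) - F(2) = (12828/7 - 36*sqrt(3)/5) - (572/7 - 16*sqrt(2)/5) = -36*sqrt(3)/5 + 16*sqrt(2)/5 + 12256/7.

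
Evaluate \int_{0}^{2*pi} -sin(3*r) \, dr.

0

An antiderivative is F(r) = cos(3*r)/3.
Then F(2*pi) - F(0) = (1/3) - (1/3) = 0.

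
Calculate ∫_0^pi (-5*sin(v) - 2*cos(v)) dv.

An antiderivative is F(v) = -2*sin(v) + 5*cos(v).
Then F(pi) - F(0) = (-5) - (5) = -10.

-10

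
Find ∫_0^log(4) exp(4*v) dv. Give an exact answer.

255/4

Let u = exp(v), so du = exp(v) dv. When v = 0, u = 1; when v = log(4), u = 4.
The integral becomes ∫ u**3 du from 1 to 4, with antiderivative u**4/4.
Back in v: F(v) = exp(4*v)/4.
Then F(log(4)) - F(0) = (64) - (1/4) = 255/4.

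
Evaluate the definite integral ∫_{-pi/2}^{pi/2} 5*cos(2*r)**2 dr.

5*pi/2

Use the identity cos^2(2*r) = (1 + cos(4*r))/2.
An antiderivative is F(r) = 5*r/2 + 5*sin(4*r)/8.
Then F(pi/2) - F(-pi/2) = (5*pi/4) - (-5*pi/4) = 5*pi/2.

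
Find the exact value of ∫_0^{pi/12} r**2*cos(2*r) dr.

Integrate by parts twice (u = r^2, dv = cos(2*r) dr).
An antiderivative is F(r) = r**2*sin(2*r)/2 + r*cos(2*r)/2 - sin(2*r)/4.
Then F(pi/12) - F(0) = (-1/8 + pi**2/576 + sqrt(3)*pi/48) - (0) = -1/8 + pi**2/576 + sqrt(3)*pi/48.

-1/8 + pi**2/576 + sqrt(3)*pi/48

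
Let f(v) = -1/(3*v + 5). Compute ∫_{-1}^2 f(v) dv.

-log(11)/3 + log(2)/3

An antiderivative is F(v) = -log(3*v + 5)/3.
Then F(2) - F(-1) = (-log(11)/3) - (-log(2)/3) = -log(11)/3 + log(2)/3.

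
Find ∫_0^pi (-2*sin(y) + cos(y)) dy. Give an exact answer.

-4

An antiderivative is F(y) = sin(y) + 2*cos(y).
Then F(pi) - F(0) = (-2) - (2) = -4.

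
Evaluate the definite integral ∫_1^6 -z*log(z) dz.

Integrate by parts once (u = ln z, dv = -z dz).
An antiderivative is F(z) = -z**2*(2*log(z) - 1)/4.
Then F(6) - F(1) = (-18*log(3) - 18*log(2) + 9) - (1/4) = -18*log(3) - 18*log(2) + 35/4.

-18*log(3) - 18*log(2) + 35/4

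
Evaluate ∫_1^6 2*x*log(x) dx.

-35/2 + 36*log(2) + 36*log(3)

Integrate by parts once (u = ln x, dv = 2*x dx).
An antiderivative is F(x) = x**2*(2*log(x) - 1)/2.
Then F(6) - F(1) = (-18 + 36*log(2) + 36*log(3)) - (-1/2) = -35/2 + 36*log(2) + 36*log(3).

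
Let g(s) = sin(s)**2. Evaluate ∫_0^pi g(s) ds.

Use the identity sin^2(s) = (1 - cos(2*s))/2.
An antiderivative is F(s) = s/2 - sin(2*s)/4.
Then F(pi) - F(0) = (pi/2) - (0) = pi/2.

pi/2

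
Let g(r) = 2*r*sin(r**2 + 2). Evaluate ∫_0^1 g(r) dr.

Let u = r**2 + 2, so du = 2*r dr. When r = 0, u = 2; when r = 1, u = 3.
The integral becomes ∫ sin(u) du from 2 to 3, with antiderivative -cos(u).
Back in r: F(r) = -cos(r**2 + 2).
Then F(1) - F(0) = (-cos(3)) - (-cos(2)) = cos(2) - cos(3).

cos(2) - cos(3)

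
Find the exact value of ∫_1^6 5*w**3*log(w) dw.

-6475/16 + 1620*log(2) + 1620*log(3)

Integrate by parts once (u = ln w, dv = 5*w**3 dw).
An antiderivative is F(w) = 5*w**4*(4*log(w) - 1)/16.
Then F(6) - F(1) = (-405 + 1620*log(2) + 1620*log(3)) - (-5/16) = -6475/16 + 1620*log(2) + 1620*log(3).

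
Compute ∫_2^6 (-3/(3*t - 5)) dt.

-log(13)

An antiderivative is F(t) = -log(3*t - 5).
Then F(6) - F(2) = (-log(13)) - (0) = -log(13).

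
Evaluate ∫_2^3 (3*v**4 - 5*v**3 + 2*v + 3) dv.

By the power rule, an antiderivative is F(v) = 3*v**5/5 - 5*v**4/4 + v**2 + 3*v.
Then F(3) - F(2) = (1251/20) - (46/5) = 1067/20.

1067/20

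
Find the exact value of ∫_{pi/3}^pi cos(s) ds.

-sqrt(3)/2

An antiderivative is F(s) = sin(s).
Then F(pi) - F(pi/3) = (0) - (sqrt(3)/2) = -sqrt(3)/2.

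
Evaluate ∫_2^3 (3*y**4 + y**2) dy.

By the power rule, an antiderivative is F(y) = 3*y**5/5 + y**3/3.
Then F(3) - F(2) = (774/5) - (328/15) = 1994/15.

1994/15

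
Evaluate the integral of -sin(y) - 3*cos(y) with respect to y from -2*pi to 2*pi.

An antiderivative is F(y) = -3*sin(y) + cos(y).
Then F(2*pi) - F(-2*pi) = (1) - (1) = 0.

0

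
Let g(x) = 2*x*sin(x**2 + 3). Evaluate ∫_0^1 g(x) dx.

cos(3) - cos(4)

Let u = x**2 + 3, so du = 2*x dx. When x = 0, u = 3; when x = 1, u = 4.
The integral becomes ∫ sin(u) du from 3 to 4, with antiderivative -cos(u).
Back in x: F(x) = -cos(x**2 + 3).
Then F(1) - F(0) = (-cos(4)) - (-cos(3)) = cos(3) - cos(4).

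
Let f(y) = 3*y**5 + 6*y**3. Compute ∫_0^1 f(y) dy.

2

By the power rule, an antiderivative is F(y) = y**6/2 + 3*y**4/2.
Then F(1) - F(0) = (2) - (0) = 2.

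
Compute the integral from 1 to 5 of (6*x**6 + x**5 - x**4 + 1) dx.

2413132/35

By the power rule, an antiderivative is F(x) = 6*x**7/7 + x**6/6 - x**5/5 + x.
Then F(5) - F(1) = (2895835/42) - (383/210) = 2413132/35.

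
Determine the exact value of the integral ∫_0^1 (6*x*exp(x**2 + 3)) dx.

Let u = x**2 + 3, so du = 2*x dx. When x = 0, u = 3; when x = 1, u = 4.
The integral becomes 3·∫ exp(u) du from 3 to 4, with antiderivative 3*exp(u).
Back in x: F(x) = 3*exp(x**2 + 3).
Then F(1) - F(0) = (3*exp(4)) - (3*exp(3)) = -3*(1 - exp(1))*exp(3).

-3*(1 - exp(1))*exp(3)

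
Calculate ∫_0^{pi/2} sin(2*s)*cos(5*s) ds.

-2/21

Use the identity sin(2*s)cos(5*s) = [sin(7*s) + sin(-3*s)]/2.
An antiderivative is F(s) = cos(3*s)/6 - cos(7*s)/14.
Then F(pi/2) - F(0) = (0) - (2/21) = -2/21.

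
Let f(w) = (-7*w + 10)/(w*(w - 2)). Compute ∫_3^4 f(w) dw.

-12*log(2) + 5*log(3)

Factor the denominator: w**2 - 2*w = w(w - 2).
Partial fractions: (-7*w + 10)/(w*(w - 2)) = -5/w - 2/(w - 2).
An antiderivative is F(w) = -5*log(w) - 2*log(w - 2).
Then F(4) - F(3) = (-12*log(2)) - (-5*log(3)) = -12*log(2) + 5*log(3).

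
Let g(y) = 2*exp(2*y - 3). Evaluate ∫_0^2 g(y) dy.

Let u = 2*y - 3, so du = 2 dy. When y = 0, u = -3; when y = 2, u = 1.
The integral becomes ∫ exp(u) du from -3 to 1, with antiderivative exp(u).
Back in y: F(y) = exp(2*y - 3).
Then F(2) - F(0) = (exp(1)) - (exp(-3)) = -(1 - exp(4))*exp(-3).

-(1 - exp(4))*exp(-3)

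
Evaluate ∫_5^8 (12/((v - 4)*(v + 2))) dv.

Factor the denominator: v**2 - 2*v - 8 = (v + 2)(v - 4).
Partial fractions: 12/((v - 4)*(v + 2)) = -2/(v + 2) + 2/(v - 4).
An antiderivative is F(v) = 2*log(v - 4) - 2*log(v + 2).
Then F(8) - F(5) = (log(4/25)) - (-log(49)) = -2*log(5) + 2*log(2) + 2*log(7).

-2*log(5) + 2*log(2) + 2*log(7)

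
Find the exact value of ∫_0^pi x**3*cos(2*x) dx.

3*pi**2/4

Integrate by parts 3 times (u = x^3, dv = cos(2*x) dx).
An antiderivative is F(x) = x**3*sin(2*x)/2 + 3*x**2*cos(2*x)/4 - 3*x*sin(2*x)/4 - 3*cos(2*x)/8.
Then F(pi) - F(0) = (-3/8 + 3*pi**2/4) - (-3/8) = 3*pi**2/4.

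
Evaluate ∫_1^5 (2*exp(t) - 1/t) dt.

An antiderivative is F(t) = 2*exp(t) - log(t).
Then F(5) - F(1) = (-log(5) + 2*exp(5)) - (2*exp(1)) = -2*exp(1) - log(5) + 2*exp(5).

-2*exp(1) - log(5) + 2*exp(5)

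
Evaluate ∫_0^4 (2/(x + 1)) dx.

log(25)

An antiderivative is F(x) = 2*log(x + 1).
Then F(4) - F(0) = (log(25)) - (0) = log(25).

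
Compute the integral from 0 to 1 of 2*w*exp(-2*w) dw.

Integrate by parts once (u = w, dv = 2*exp(-2*w) dw).
An antiderivative is F(w) = (-2*w - 1)*exp(-2*w)/2.
Then F(1) - F(0) = (-3*exp(-2)/2) - (-1/2) = (-3 + exp(2))*exp(-2)/2.

(-3 + exp(2))*exp(-2)/2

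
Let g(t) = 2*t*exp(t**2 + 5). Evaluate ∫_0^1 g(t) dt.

-exp(5) + exp(6)

Let u = t**2 + 5, so du = 2*t dt. When t = 0, u = 5; when t = 1, u = 6.
The integral becomes ∫ exp(u) du from 5 to 6, with antiderivative exp(u).
Back in t: F(t) = exp(t**2 + 5).
Then F(1) - F(0) = (exp(6)) - (exp(5)) = -exp(5) + exp(6).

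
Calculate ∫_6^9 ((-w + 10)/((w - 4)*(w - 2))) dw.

Factor the denominator: w**2 - 6*w + 8 = (w - 2)(w - 4).
Partial fractions: (-w + 10)/((w - 4)*(w - 2)) = -4/(w - 2) + 3/(w - 4).
An antiderivative is F(w) = 3*log(w - 4) - 4*log(w - 2).
Then F(9) - F(6) = (-4*log(7) + 3*log(5)) - (-log(32)) = -4*log(7) + 5*log(2) + 3*log(5).

-4*log(7) + 5*log(2) + 3*log(5)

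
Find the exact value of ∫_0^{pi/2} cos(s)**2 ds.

pi/4

Use the identity cos^2(s) = (1 + cos(2*s))/2.
An antiderivative is F(s) = s/2 + sin(2*s)/4.
Then F(pi/2) - F(0) = (pi/4) - (0) = pi/4.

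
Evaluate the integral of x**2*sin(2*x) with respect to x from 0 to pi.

-pi**2/2

Integrate by parts twice (u = x^2, dv = sin(2*x) dx).
An antiderivative is F(x) = -x**2*cos(2*x)/2 + x*sin(2*x)/2 + cos(2*x)/4.
Then F(pi) - F(0) = (1/4 - pi**2/2) - (1/4) = -pi**2/2.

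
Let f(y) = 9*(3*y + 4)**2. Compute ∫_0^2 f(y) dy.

Let u = 3*y + 4, so du = 3 dy. When y = 0, u = 4; when y = 2, u = 10.
The integral becomes 3·∫ u**2 du from 4 to 10, with antiderivative u**3.
Back in y: F(y) = (3*y + 4)**3.
Then F(2) - F(0) = (1000) - (64) = 936.

936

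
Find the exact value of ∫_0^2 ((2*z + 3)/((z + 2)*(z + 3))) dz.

-3*log(3) - log(2) + 3*log(5)

Factor the denominator: z**2 + 5*z + 6 = (z + 3)(z + 2).
Partial fractions: (2*z + 3)/((z + 2)*(z + 3)) = 3/(z + 3) - 1/(z + 2).
An antiderivative is F(z) = -log(z + 2) + 3*log(z + 3).
Then F(2) - F(0) = (-2*log(2) + 3*log(5)) - (log(27/2)) = -3*log(3) - log(2) + 3*log(5).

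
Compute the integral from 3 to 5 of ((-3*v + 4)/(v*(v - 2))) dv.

log(3/25)

Factor the denominator: v**2 - 2*v = v(v - 2).
Partial fractions: (-3*v + 4)/(v*(v - 2)) = -2/v - 1/(v - 2).
An antiderivative is F(v) = -2*log(v) - log(v - 2).
Then F(5) - F(3) = (-log(75)) - (-log(9)) = log(3/25).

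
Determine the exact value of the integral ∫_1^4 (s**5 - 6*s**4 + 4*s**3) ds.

-2901/10

By the power rule, an antiderivative is F(s) = s**6/6 - 6*s**5/5 + s**4.
Then F(4) - F(1) = (-4352/15) - (-1/30) = -2901/10.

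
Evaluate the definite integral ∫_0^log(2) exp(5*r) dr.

Let u = exp(r), so du = exp(r) dr. When r = 0, u = 1; when r = log(2), u = 2.
The integral becomes ∫ u**4 du from 1 to 2, with antiderivative u**5/5.
Back in r: F(r) = exp(5*r)/5.
Then F(log(2)) - F(0) = (32/5) - (1/5) = 31/5.

31/5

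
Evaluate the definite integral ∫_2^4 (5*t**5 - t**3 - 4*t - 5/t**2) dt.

By the power rule, an antiderivative is F(t) = 5*t**6/6 - t**4/4 - 2*t**2 + 5/t.
Then F(4) - F(2) = (39823/12) - (263/6) = 13099/4.

13099/4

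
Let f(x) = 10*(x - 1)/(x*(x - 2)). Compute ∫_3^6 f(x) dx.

Factor the denominator: x**2 - 2*x = x(x - 2).
Partial fractions: 10*(x - 1)/(x*(x - 2)) = 5/x + 5/(x - 2).
An antiderivative is F(x) = 5*log(x) + 5*log(x - 2).
Then F(6) - F(3) = (5*log(3) + 15*log(2)) - (5*log(3)) = 15*log(2).

15*log(2)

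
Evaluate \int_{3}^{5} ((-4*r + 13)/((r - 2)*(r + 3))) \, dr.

Factor the denominator: r**2 + r - 6 = (r + 3)(r - 2).
Partial fractions: (-4*r + 13)/((r - 2)*(r + 3)) = -5/(r + 3) + 1/(r - 2).
An antiderivative is F(r) = log(r - 2) - 5*log(r + 3).
Then F(5) - F(3) = (-15*log(2) + log(3)) - (-5*log(3) - 5*log(2)) = -10*log(2) + 6*log(3).

-10*log(2) + 6*log(3)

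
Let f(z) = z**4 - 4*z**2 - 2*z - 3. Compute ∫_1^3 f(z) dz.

By the power rule, an antiderivative is F(z) = z**5/5 - 4*z**3/3 - z**2 - 3*z.
Then F(3) - F(1) = (-27/5) - (-77/15) = -4/15.

-4/15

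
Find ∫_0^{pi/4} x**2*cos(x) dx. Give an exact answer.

sqrt(2)*(-32 + pi**2 + 8*pi)/32

Integrate by parts twice (u = x^2, dv = cos(x) dx).
An antiderivative is F(x) = x**2*sin(x) + 2*x*cos(x) - 2*sin(x).
Then F(pi/4) - F(0) = (sqrt(2)*(-32 + pi**2 + 8*pi)/32) - (0) = sqrt(2)*(-32 + pi**2 + 8*pi)/32.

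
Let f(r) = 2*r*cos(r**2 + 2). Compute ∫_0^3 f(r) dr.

Let u = r**2 + 2, so du = 2*r dr. When r = 0, u = 2; when r = 3, u = 11.
The integral becomes ∫ cos(u) du from 2 to 11, with antiderivative sin(u).
Back in r: F(r) = sin(r**2 + 2).
Then F(3) - F(0) = (sin(11)) - (sin(2)) = sin(11) - sin(2).

sin(11) - sin(2)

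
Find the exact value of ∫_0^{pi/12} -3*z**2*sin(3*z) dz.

-sqrt(2)/9 - sqrt(2)*pi/36 + sqrt(2)*pi**2/288 + 2/9

Integrate by parts twice (u = z^2, dv = -3*sin(3*z) dz).
An antiderivative is F(z) = z**2*cos(3*z) - 2*z*sin(3*z)/3 - 2*cos(3*z)/9.
Then F(pi/12) - F(0) = (sqrt(2)*(-32 - 8*pi + pi**2)/288) - (-2/9) = -sqrt(2)/9 - sqrt(2)*pi/36 + sqrt(2)*pi**2/288 + 2/9.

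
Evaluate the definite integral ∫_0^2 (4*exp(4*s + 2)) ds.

Let u = 4*s + 2, so du = 4 ds. When s = 0, u = 2; when s = 2, u = 10.
The integral becomes ∫ exp(u) du from 2 to 10, with antiderivative exp(u).
Back in s: F(s) = exp(4*s + 2).
Then F(2) - F(0) = (exp(10)) - (exp(2)) = -exp(2) + exp(10).

-exp(2) + exp(10)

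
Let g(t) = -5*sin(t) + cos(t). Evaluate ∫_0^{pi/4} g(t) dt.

An antiderivative is F(t) = sin(t) + 5*cos(t).
Then F(pi/4) - F(0) = (3*sqrt(2)) - (5) = -5 + 3*sqrt(2).

-5 + 3*sqrt(2)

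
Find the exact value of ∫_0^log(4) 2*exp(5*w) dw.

Let u = exp(w), so du = exp(w) dw. When w = 0, u = 1; when w = log(4), u = 4.
The integral becomes 2·∫ u**4 du from 1 to 4, with antiderivative 2*u**5/5.
Back in w: F(w) = 2*exp(5*w)/5.
Then F(log(4)) - F(0) = (2048/5) - (2/5) = 2046/5.

2046/5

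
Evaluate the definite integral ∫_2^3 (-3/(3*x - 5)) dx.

-log(4)

An antiderivative is F(x) = -log(3*x - 5).
Then F(3) - F(2) = (-log(4)) - (0) = -log(4).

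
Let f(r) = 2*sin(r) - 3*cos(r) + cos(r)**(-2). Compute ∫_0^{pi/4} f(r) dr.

An antiderivative is F(r) = -3*sin(r) - 2*cos(r) + tan(r).
Then F(pi/4) - F(0) = (1 - 5*sqrt(2)/2) - (-2) = 3 - 5*sqrt(2)/2.

3 - 5*sqrt(2)/2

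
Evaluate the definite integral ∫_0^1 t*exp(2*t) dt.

Integrate by parts once (u = t, dv = exp(2*t) dt).
An antiderivative is F(t) = (2*t - 1)*exp(2*t)/4.
Then F(1) - F(0) = (exp(2)/4) - (-1/4) = 1/4 + exp(2)/4.

1/4 + exp(2)/4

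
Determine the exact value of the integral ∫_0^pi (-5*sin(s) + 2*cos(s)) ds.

-10

An antiderivative is F(s) = 2*sin(s) + 5*cos(s).
Then F(pi) - F(0) = (-5) - (5) = -10.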